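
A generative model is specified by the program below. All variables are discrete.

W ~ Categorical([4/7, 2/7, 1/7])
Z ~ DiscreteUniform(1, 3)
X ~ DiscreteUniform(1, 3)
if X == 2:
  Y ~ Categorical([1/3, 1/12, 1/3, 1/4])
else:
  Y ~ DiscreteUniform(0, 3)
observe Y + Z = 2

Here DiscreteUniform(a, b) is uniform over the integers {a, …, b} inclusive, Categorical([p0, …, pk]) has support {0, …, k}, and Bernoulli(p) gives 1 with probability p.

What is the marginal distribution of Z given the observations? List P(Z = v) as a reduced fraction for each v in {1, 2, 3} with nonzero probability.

Enumerate traces; 18 have nonzero weight after conditioning:
  (W=0, Z=1, X=1, Y=1) weight 1/63
  (W=0, Z=1, X=2, Y=1) weight 1/189
  (W=0, Z=1, X=3, Y=1) weight 1/63
  (W=0, Z=2, X=1, Y=0) weight 1/63
  (W=0, Z=2, X=2, Y=0) weight 4/189
  (W=0, Z=2, X=3, Y=0) weight 1/63
  (W=1, Z=1, X=1, Y=1) weight 1/126
  (W=1, Z=1, X=2, Y=1) weight 1/378
  … 10 more
Group by Z:
  weight(Z=1) = 7/108
  weight(Z=2) = 5/54
Total weight = 7/108 + 5/54 = 17/108
P(Z=1 | obs) = 7/108 / 17/108 = 7/17
P(Z=2 | obs) = 5/54 / 17/108 = 10/17

P(Z=1) = 7/17, P(Z=2) = 10/17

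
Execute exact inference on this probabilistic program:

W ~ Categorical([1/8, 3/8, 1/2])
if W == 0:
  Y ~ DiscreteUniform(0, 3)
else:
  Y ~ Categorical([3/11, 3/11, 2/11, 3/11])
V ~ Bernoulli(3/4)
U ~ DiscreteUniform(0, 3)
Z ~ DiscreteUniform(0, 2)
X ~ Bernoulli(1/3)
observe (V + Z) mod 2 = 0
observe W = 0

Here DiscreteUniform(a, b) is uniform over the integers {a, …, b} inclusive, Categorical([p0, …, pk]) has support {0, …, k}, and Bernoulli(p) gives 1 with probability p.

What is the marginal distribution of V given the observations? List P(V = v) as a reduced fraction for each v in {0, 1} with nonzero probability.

Enumerate traces; 96 have nonzero weight after conditioning:
  (W=0, Y=0, V=0, U=0, Z=0, X=0) weight 1/2304
  (W=0, Y=0, V=0, U=0, Z=0, X=1) weight 1/4608
  (W=0, Y=0, V=0, U=0, Z=2, X=0) weight 1/2304
  (W=0, Y=0, V=0, U=0, Z=2, X=1) weight 1/4608
  (W=0, Y=0, V=0, U=1, Z=0, X=0) weight 1/2304
  (W=0, Y=0, V=0, U=1, Z=0, X=1) weight 1/4608
  (W=0, Y=0, V=0, U=1, Z=2, X=0) weight 1/2304
  (W=0, Y=0, V=0, U=1, Z=2, X=1) weight 1/4608
  (W=0, Y=0, V=1, U=0, Z=1, X=0) weight 1/768
  … 87 more
Group by V:
  weight(V=0) = 1/48
  weight(V=1) = 1/32
Total weight = 1/48 + 1/32 = 5/96
P(V=0 | obs) = 1/48 / 5/96 = 2/5
P(V=1 | obs) = 1/32 / 5/96 = 3/5

P(V=0) = 2/5, P(V=1) = 3/5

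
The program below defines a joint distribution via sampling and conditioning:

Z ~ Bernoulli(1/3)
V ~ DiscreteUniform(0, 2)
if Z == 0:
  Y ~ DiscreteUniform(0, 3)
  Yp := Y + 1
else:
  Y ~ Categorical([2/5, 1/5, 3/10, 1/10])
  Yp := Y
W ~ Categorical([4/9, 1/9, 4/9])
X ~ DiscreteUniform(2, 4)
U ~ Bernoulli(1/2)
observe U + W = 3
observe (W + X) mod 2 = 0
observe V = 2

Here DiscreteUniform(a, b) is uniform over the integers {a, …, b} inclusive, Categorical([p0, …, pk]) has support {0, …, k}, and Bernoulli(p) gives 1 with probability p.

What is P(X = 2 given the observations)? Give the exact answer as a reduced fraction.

P(X = 2 | obs) = 1/2

Enumerate traces; 16 have nonzero weight after conditioning:
  (Z=0, V=2, Y=0, W=2, X=2, U=1) weight 1/243
  (Z=0, V=2, Y=0, W=2, X=4, U=1) weight 1/243
  (Z=0, V=2, Y=1, W=2, X=2, U=1) weight 1/243
  (Z=0, V=2, Y=1, W=2, X=4, U=1) weight 1/243
  (Z=0, V=2, Y=2, W=2, X=2, U=1) weight 1/243
  (Z=0, V=2, Y=2, W=2, X=4, U=1) weight 1/243
  (Z=0, V=2, Y=3, W=2, X=2, U=1) weight 1/243
  (Z=0, V=2, Y=3, W=2, X=4, U=1) weight 1/243
  … 8 more
Group by X:
  weight(X=2) = 2/81
  weight(X=4) = 2/81
Total weight = 2/81 + 2/81 = 4/81
P(X=2 | obs) = 2/81 / 4/81 = 1/2
P(X=4 | obs) = 2/81 / 4/81 = 1/2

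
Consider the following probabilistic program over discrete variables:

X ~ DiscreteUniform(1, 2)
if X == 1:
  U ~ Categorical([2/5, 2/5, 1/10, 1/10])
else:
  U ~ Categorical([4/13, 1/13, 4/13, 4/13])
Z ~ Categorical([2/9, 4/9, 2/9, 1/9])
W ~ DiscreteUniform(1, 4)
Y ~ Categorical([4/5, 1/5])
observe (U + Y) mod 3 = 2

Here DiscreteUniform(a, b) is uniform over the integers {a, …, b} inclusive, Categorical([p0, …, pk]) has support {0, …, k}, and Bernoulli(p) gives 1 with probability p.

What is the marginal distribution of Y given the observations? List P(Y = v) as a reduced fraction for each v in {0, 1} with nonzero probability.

P(Y=0) = 106/137, P(Y=1) = 31/137

Enumerate traces; 64 have nonzero weight after conditioning:
  (X=1, U=1, Z=0, W=1, Y=1) weight 1/450
  (X=1, U=1, Z=0, W=2, Y=1) weight 1/450
  (X=1, U=1, Z=0, W=3, Y=1) weight 1/450
  (X=1, U=1, Z=0, W=4, Y=1) weight 1/450
  (X=1, U=1, Z=1, W=1, Y=1) weight 1/225
  (X=1, U=1, Z=1, W=2, Y=1) weight 1/225
  (X=1, U=1, Z=1, W=3, Y=1) weight 1/225
  (X=1, U=1, Z=1, W=4, Y=1) weight 1/225
  (X=1, U=2, Z=0, W=1, Y=0) weight 1/450
  … 55 more
Group by Y:
  weight(Y=0) = 53/325
  weight(Y=1) = 31/650
Total weight = 53/325 + 31/650 = 137/650
P(Y=0 | obs) = 53/325 / 137/650 = 106/137
P(Y=1 | obs) = 31/650 / 137/650 = 31/137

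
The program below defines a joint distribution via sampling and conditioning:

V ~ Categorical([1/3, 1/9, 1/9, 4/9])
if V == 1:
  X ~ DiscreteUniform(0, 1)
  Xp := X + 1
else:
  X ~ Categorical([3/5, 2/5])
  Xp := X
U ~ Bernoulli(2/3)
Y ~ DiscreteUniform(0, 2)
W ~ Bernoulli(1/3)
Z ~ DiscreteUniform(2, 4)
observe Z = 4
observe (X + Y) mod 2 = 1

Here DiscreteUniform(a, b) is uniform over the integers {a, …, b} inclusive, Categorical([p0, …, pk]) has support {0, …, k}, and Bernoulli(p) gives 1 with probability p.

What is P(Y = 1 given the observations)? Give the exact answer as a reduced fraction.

P(Y = 1 | obs) = 53/127

Enumerate traces; 48 have nonzero weight after conditioning:
  (V=0, X=0, U=0, Y=1, W=0, Z=4) weight 2/405
  (V=0, X=0, U=0, Y=1, W=1, Z=4) weight 1/405
  (V=0, X=0, U=1, Y=1, W=0, Z=4) weight 4/405
  (V=0, X=0, U=1, Y=1, W=1, Z=4) weight 2/405
  (V=0, X=1, U=0, Y=0, W=0, Z=4) weight 4/1215
  (V=0, X=1, U=0, Y=0, W=1, Z=4) weight 2/1215
  (V=0, X=1, U=0, Y=2, W=0, Z=4) weight 4/1215
  (V=0, X=1, U=0, Y=2, W=1, Z=4) weight 2/1215
  … 40 more
Group by Y:
  weight(Y=0) = 37/810
  weight(Y=1) = 53/810
  weight(Y=2) = 37/810
Total weight = 37/810 + 53/810 + 37/810 = 127/810
P(Y=0 | obs) = 37/810 / 127/810 = 37/127
P(Y=1 | obs) = 53/810 / 127/810 = 53/127
P(Y=2 | obs) = 37/810 / 127/810 = 37/127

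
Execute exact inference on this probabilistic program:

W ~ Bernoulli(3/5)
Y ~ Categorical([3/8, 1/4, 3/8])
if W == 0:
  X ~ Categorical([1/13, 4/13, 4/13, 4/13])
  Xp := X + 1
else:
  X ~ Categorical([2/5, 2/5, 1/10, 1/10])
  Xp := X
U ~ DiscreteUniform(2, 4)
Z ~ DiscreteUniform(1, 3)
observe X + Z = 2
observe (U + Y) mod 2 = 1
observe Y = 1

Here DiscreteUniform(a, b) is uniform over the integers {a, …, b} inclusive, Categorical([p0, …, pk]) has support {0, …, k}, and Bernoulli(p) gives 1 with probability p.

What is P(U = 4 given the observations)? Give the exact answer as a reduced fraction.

Enumerate traces; 8 have nonzero weight after conditioning:
  (W=0, Y=1, X=0, U=2, Z=2) weight 1/1170
  (W=0, Y=1, X=0, U=4, Z=2) weight 1/1170
  (W=0, Y=1, X=1, U=2, Z=1) weight 2/585
  (W=0, Y=1, X=1, U=4, Z=1) weight 2/585
  (W=1, Y=1, X=0, U=2, Z=2) weight 1/150
  (W=1, Y=1, X=0, U=4, Z=2) weight 1/150
  (W=1, Y=1, X=1, U=2, Z=1) weight 1/150
  (W=1, Y=1, X=1, U=4, Z=1) weight 1/150
Group by U:
  weight(U=2) = 103/5850
  weight(U=4) = 103/5850
Total weight = 103/5850 + 103/5850 = 103/2925
P(U=2 | obs) = 103/5850 / 103/2925 = 1/2
P(U=4 | obs) = 103/5850 / 103/2925 = 1/2

P(U = 4 | obs) = 1/2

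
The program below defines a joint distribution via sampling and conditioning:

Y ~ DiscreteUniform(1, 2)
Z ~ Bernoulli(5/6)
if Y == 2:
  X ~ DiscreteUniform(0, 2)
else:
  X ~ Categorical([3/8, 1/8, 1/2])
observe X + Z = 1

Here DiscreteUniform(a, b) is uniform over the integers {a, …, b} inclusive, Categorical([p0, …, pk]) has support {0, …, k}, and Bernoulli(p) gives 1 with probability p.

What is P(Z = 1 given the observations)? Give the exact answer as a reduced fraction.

Enumerate traces; 4 have nonzero weight after conditioning:
  (Y=1, Z=0, X=1) weight 1/96
  (Y=1, Z=1, X=0) weight 5/32
  (Y=2, Z=0, X=1) weight 1/36
  (Y=2, Z=1, X=0) weight 5/36
Group by Z:
  weight(Z=0) = 11/288
  weight(Z=1) = 85/288
Total weight = 11/288 + 85/288 = 1/3
P(Z=0 | obs) = 11/288 / 1/3 = 11/96
P(Z=1 | obs) = 85/288 / 1/3 = 85/96

P(Z = 1 | obs) = 85/96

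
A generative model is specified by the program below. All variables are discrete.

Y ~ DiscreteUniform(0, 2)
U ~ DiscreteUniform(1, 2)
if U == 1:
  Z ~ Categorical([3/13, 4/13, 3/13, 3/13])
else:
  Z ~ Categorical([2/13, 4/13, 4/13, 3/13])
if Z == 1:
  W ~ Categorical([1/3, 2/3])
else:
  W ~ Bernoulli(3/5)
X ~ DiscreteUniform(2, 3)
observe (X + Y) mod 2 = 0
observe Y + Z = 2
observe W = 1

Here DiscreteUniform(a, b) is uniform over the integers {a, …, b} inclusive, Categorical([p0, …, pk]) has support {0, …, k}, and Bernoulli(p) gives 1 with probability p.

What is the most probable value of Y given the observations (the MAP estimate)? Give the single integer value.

Enumerate traces; 6 have nonzero weight after conditioning:
  (Y=0, U=1, Z=2, W=1, X=2) weight 3/260
  (Y=0, U=2, Z=2, W=1, X=2) weight 1/65
  (Y=1, U=1, Z=1, W=1, X=3) weight 2/117
  (Y=1, U=2, Z=1, W=1, X=3) weight 2/117
  (Y=2, U=1, Z=0, W=1, X=2) weight 3/260
  (Y=2, U=2, Z=0, W=1, X=2) weight 1/130
Group by Y:
  weight(Y=0) = 7/260
  weight(Y=1) = 4/117
  weight(Y=2) = 1/52
Total weight = 7/260 + 4/117 + 1/52 = 47/585
P(Y=0 | obs) = 7/260 / 47/585 = 63/188
P(Y=1 | obs) = 4/117 / 47/585 = 20/47
P(Y=2 | obs) = 1/52 / 47/585 = 45/188
argmax = 1

argmax_v P(Y = v | obs) = 1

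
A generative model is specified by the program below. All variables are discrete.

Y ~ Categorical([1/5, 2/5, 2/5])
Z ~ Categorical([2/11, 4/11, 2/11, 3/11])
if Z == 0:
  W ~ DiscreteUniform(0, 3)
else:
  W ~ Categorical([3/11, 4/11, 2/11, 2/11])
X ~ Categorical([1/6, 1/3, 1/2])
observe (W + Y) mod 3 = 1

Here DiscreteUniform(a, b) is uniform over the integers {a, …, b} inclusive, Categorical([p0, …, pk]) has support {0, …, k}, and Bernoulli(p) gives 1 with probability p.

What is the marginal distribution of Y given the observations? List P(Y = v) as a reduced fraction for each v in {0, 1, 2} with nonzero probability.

Enumerate traces; 48 have nonzero weight after conditioning:
  (Y=0, Z=0, W=1, X=0) weight 1/660
  (Y=0, Z=0, W=1, X=1) weight 1/330
  (Y=0, Z=0, W=1, X=2) weight 1/220
  (Y=0, Z=1, W=1, X=0) weight 8/1815
  (Y=0, Z=1, W=1, X=1) weight 16/1815
  (Y=0, Z=1, W=1, X=2) weight 8/605
  (Y=0, Z=2, W=1, X=0) weight 4/1815
  (Y=0, Z=2, W=1, X=1) weight 8/1815
  (Y=1, Z=0, W=0, X=0) weight 1/330
  (Y=2, Z=0, W=2, X=0) weight 1/330
  … 38 more
Group by Y:
  weight(Y=0) = 83/1210
  weight(Y=1) = 112/605
  weight(Y=2) = 47/605
Total weight = 83/1210 + 112/605 + 47/605 = 401/1210
P(Y=0 | obs) = 83/1210 / 401/1210 = 83/401
P(Y=1 | obs) = 112/605 / 401/1210 = 224/401
P(Y=2 | obs) = 47/605 / 401/1210 = 94/401

P(Y=0) = 83/401, P(Y=1) = 224/401, P(Y=2) = 94/401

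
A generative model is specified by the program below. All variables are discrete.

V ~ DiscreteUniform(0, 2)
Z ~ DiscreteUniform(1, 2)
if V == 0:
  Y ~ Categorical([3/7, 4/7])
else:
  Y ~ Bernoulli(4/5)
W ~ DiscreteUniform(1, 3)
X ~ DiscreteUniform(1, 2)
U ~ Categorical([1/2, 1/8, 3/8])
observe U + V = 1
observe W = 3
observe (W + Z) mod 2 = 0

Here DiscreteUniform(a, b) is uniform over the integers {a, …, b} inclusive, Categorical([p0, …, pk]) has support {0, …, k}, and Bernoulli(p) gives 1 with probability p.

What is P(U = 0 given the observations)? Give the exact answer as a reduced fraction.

Enumerate traces; 8 have nonzero weight after conditioning:
  (V=0, Z=1, Y=0, W=3, X=1, U=1) weight 1/672
  (V=0, Z=1, Y=0, W=3, X=2, U=1) weight 1/672
  (V=0, Z=1, Y=1, W=3, X=1, U=1) weight 1/504
  (V=0, Z=1, Y=1, W=3, X=2, U=1) weight 1/504
  (V=1, Z=1, Y=0, W=3, X=1, U=0) weight 1/360
  (V=1, Z=1, Y=0, W=3, X=2, U=0) weight 1/360
  (V=1, Z=1, Y=1, W=3, X=1, U=0) weight 1/90
  (V=1, Z=1, Y=1, W=3, X=2, U=0) weight 1/90
Group by U:
  weight(U=0) = 1/36
  weight(U=1) = 1/144
Total weight = 1/36 + 1/144 = 5/144
P(U=0 | obs) = 1/36 / 5/144 = 4/5
P(U=1 | obs) = 1/144 / 5/144 = 1/5

P(U = 0 | obs) = 4/5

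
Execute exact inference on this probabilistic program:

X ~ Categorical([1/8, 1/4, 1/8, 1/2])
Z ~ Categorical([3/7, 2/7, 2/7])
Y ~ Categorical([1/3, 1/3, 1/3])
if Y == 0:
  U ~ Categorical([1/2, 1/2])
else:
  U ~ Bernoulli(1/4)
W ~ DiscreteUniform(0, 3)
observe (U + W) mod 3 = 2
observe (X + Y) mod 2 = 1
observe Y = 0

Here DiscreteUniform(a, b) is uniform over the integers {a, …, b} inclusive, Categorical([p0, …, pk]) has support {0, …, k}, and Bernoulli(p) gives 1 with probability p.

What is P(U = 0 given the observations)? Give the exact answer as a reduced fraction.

Enumerate traces; 12 have nonzero weight after conditioning:
  (X=1, Z=0, Y=0, U=0, W=2) weight 1/224
  (X=1, Z=0, Y=0, U=1, W=1) weight 1/224
  (X=1, Z=1, Y=0, U=0, W=2) weight 1/336
  (X=1, Z=1, Y=0, U=1, W=1) weight 1/336
  (X=1, Z=2, Y=0, U=0, W=2) weight 1/336
  (X=1, Z=2, Y=0, U=1, W=1) weight 1/336
  (X=3, Z=0, Y=0, U=0, W=2) weight 1/112
  (X=3, Z=0, Y=0, U=1, W=1) weight 1/112
  … 4 more
Group by U:
  weight(U=0) = 1/32
  weight(U=1) = 1/32
Total weight = 1/32 + 1/32 = 1/16
P(U=0 | obs) = 1/32 / 1/16 = 1/2
P(U=1 | obs) = 1/32 / 1/16 = 1/2

P(U = 0 | obs) = 1/2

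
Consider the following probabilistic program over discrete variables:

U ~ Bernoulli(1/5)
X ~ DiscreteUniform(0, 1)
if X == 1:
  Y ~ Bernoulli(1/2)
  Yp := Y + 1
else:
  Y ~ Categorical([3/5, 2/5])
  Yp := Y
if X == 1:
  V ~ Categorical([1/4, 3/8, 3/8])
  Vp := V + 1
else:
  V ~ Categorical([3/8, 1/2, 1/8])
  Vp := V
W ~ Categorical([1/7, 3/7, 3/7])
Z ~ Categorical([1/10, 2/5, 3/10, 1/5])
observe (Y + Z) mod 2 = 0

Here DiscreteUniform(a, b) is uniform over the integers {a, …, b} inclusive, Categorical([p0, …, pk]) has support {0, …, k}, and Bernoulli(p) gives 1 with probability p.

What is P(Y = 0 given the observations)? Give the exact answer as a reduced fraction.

P(Y = 0 | obs) = 22/49

Enumerate traces; 144 have nonzero weight after conditioning:
  (U=0, X=0, Y=0, V=0, W=0, Z=0) weight 9/7000
  (U=0, X=0, Y=0, V=0, W=0, Z=2) weight 27/7000
  (U=0, X=0, Y=0, V=0, W=1, Z=0) weight 27/7000
  (U=0, X=0, Y=0, V=0, W=1, Z=2) weight 81/7000
  (U=0, X=0, Y=0, V=0, W=2, Z=0) weight 27/7000
  (U=0, X=0, Y=0, V=0, W=2, Z=2) weight 81/7000
  (U=0, X=0, Y=0, V=1, W=0, Z=0) weight 3/1750
  (U=0, X=0, Y=0, V=1, W=0, Z=2) weight 9/1750
  (U=0, X=0, Y=1, V=0, W=0, Z=1) weight 3/875
  … 135 more
Group by Y:
  weight(Y=0) = 11/50
  weight(Y=1) = 27/100
Total weight = 11/50 + 27/100 = 49/100
P(Y=0 | obs) = 11/50 / 49/100 = 22/49
P(Y=1 | obs) = 27/100 / 49/100 = 27/49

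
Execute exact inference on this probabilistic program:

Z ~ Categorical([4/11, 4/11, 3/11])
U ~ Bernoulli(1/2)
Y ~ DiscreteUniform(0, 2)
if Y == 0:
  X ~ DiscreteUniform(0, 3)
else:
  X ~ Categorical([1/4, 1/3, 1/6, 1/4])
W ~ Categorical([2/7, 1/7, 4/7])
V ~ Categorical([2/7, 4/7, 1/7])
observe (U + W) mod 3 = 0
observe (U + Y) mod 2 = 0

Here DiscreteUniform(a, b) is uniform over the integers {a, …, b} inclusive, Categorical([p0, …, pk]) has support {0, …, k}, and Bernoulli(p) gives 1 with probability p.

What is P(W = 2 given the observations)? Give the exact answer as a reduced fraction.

Enumerate traces; 108 have nonzero weight after conditioning:
  (Z=0, U=0, Y=0, X=0, W=0, V=0) weight 2/1617
  (Z=0, U=0, Y=0, X=0, W=0, V=1) weight 4/1617
  (Z=0, U=0, Y=0, X=0, W=0, V=2) weight 1/1617
  (Z=0, U=0, Y=0, X=1, W=0, V=0) weight 2/1617
  (Z=0, U=0, Y=0, X=1, W=0, V=1) weight 4/1617
  (Z=0, U=0, Y=0, X=1, W=0, V=2) weight 1/1617
  (Z=0, U=0, Y=0, X=2, W=0, V=0) weight 2/1617
  (Z=0, U=0, Y=0, X=2, W=0, V=1) weight 4/1617
  (Z=0, U=1, Y=1, X=0, W=2, V=0) weight 4/1617
  … 99 more
Group by W:
  weight(W=0) = 2/21
  weight(W=2) = 2/21
Total weight = 2/21 + 2/21 = 4/21
P(W=0 | obs) = 2/21 / 4/21 = 1/2
P(W=2 | obs) = 2/21 / 4/21 = 1/2

P(W = 2 | obs) = 1/2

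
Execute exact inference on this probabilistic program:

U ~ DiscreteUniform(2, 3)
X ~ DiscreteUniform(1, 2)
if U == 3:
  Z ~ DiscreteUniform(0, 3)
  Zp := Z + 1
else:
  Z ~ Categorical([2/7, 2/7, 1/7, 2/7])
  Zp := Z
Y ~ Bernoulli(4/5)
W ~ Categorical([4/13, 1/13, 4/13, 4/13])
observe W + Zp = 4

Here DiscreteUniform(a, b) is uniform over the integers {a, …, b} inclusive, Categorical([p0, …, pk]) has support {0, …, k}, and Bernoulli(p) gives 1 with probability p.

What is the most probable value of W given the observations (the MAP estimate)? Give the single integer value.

argmax_v P(W = v | obs) = 3

Enumerate traces; 28 have nonzero weight after conditioning:
  (U=2, X=1, Z=1, Y=0, W=3) weight 2/455
  (U=2, X=1, Z=1, Y=1, W=3) weight 8/455
  (U=2, X=1, Z=2, Y=0, W=2) weight 1/455
  (U=2, X=1, Z=2, Y=1, W=2) weight 4/455
  (U=2, X=1, Z=3, Y=0, W=1) weight 1/910
  (U=2, X=1, Z=3, Y=1, W=1) weight 2/455
  (U=2, X=2, Z=1, Y=0, W=3) weight 2/455
  (U=2, X=2, Z=1, Y=1, W=3) weight 8/455
  (U=3, X=1, Z=3, Y=0, W=0) weight 1/260
  … 19 more
Group by W:
  weight(W=0) = 1/26
  weight(W=1) = 15/728
  weight(W=2) = 11/182
  weight(W=3) = 15/182
Total weight = 1/26 + 15/728 + 11/182 + 15/182 = 21/104
P(W=0 | obs) = 1/26 / 21/104 = 4/21
P(W=1 | obs) = 15/728 / 21/104 = 5/49
P(W=2 | obs) = 11/182 / 21/104 = 44/147
P(W=3 | obs) = 15/182 / 21/104 = 20/49
argmax = 3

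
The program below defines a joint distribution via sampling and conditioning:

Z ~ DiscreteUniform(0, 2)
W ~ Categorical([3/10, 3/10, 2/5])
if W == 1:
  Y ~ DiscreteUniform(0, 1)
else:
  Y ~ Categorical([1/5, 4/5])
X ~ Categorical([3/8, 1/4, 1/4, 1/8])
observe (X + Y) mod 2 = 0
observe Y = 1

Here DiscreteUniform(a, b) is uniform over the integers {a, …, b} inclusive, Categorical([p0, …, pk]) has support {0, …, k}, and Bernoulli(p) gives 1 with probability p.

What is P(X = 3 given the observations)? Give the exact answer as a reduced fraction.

Enumerate traces; 18 have nonzero weight after conditioning:
  (Z=0, W=0, Y=1, X=1) weight 1/50
  (Z=0, W=0, Y=1, X=3) weight 1/100
  (Z=0, W=1, Y=1, X=1) weight 1/80
  (Z=0, W=1, Y=1, X=3) weight 1/160
  (Z=0, W=2, Y=1, X=1) weight 2/75
  (Z=0, W=2, Y=1, X=3) weight 1/75
  (Z=1, W=0, Y=1, X=1) weight 1/50
  (Z=1, W=0, Y=1, X=3) weight 1/100
  … 10 more
Group by X:
  weight(X=1) = 71/400
  weight(X=3) = 71/800
Total weight = 71/400 + 71/800 = 213/800
P(X=1 | obs) = 71/400 / 213/800 = 2/3
P(X=3 | obs) = 71/800 / 213/800 = 1/3

P(X = 3 | obs) = 1/3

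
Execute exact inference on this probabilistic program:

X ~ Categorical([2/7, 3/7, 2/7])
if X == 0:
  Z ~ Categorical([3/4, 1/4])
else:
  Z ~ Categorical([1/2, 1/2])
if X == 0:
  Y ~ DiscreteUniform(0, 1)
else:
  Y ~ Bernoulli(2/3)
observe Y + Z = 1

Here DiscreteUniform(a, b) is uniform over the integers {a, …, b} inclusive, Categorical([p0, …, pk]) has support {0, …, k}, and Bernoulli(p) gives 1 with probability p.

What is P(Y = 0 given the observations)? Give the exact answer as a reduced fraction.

P(Y = 0 | obs) = 13/42

Enumerate traces; 6 have nonzero weight after conditioning:
  (X=0, Z=0, Y=1) weight 3/28
  (X=0, Z=1, Y=0) weight 1/28
  (X=1, Z=0, Y=1) weight 1/7
  (X=1, Z=1, Y=0) weight 1/14
  (X=2, Z=0, Y=1) weight 2/21
  (X=2, Z=1, Y=0) weight 1/21
Group by Y:
  weight(Y=0) = 13/84
  weight(Y=1) = 29/84
Total weight = 13/84 + 29/84 = 1/2
P(Y=0 | obs) = 13/84 / 1/2 = 13/42
P(Y=1 | obs) = 29/84 / 1/2 = 29/42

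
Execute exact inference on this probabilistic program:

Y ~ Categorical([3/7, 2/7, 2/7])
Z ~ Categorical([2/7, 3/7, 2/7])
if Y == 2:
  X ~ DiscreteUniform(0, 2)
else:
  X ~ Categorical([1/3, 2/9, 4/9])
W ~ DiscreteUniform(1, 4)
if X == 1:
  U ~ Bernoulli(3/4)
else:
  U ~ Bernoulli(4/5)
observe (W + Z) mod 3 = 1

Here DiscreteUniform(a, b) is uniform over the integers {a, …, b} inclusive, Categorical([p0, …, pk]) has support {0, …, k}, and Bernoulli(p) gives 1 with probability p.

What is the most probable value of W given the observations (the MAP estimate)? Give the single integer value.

argmax_v P(W = v | obs) = 3

Enumerate traces; 72 have nonzero weight after conditioning:
  (Y=0, Z=0, X=0, W=1, U=0) weight 1/490
  (Y=0, Z=0, X=0, W=1, U=1) weight 2/245
  (Y=0, Z=0, X=0, W=4, U=0) weight 1/490
  (Y=0, Z=0, X=0, W=4, U=1) weight 2/245
  (Y=0, Z=0, X=1, W=1, U=0) weight 1/588
  (Y=0, Z=0, X=1, W=1, U=1) weight 1/196
  (Y=0, Z=0, X=1, W=4, U=0) weight 1/588
  (Y=0, Z=0, X=1, W=4, U=1) weight 1/196
  (Y=0, Z=1, X=0, W=3, U=0) weight 3/980
  (Y=0, Z=2, X=0, W=2, U=0) weight 1/490
  … 62 more
Group by W:
  weight(W=1) = 1/14
  weight(W=2) = 1/14
  weight(W=3) = 3/28
  weight(W=4) = 1/14
Total weight = 1/14 + 1/14 + 3/28 + 1/14 = 9/28
P(W=1 | obs) = 1/14 / 9/28 = 2/9
P(W=2 | obs) = 1/14 / 9/28 = 2/9
P(W=3 | obs) = 3/28 / 9/28 = 1/3
P(W=4 | obs) = 1/14 / 9/28 = 2/9
argmax = 3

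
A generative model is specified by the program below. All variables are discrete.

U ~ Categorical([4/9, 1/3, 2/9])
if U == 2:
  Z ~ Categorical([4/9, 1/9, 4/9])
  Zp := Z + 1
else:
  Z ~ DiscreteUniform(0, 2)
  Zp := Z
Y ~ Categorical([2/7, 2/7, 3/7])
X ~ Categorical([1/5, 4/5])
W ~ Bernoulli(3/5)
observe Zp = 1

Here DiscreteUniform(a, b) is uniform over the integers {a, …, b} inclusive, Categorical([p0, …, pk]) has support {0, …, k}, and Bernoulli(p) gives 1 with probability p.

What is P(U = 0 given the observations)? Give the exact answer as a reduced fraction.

P(U = 0 | obs) = 12/29

Enumerate traces; 36 have nonzero weight after conditioning:
  (U=0, Z=1, Y=0, X=0, W=0) weight 16/4725
  (U=0, Z=1, Y=0, X=0, W=1) weight 8/1575
  (U=0, Z=1, Y=0, X=1, W=0) weight 64/4725
  (U=0, Z=1, Y=0, X=1, W=1) weight 32/1575
  (U=0, Z=1, Y=1, X=0, W=0) weight 16/4725
  (U=0, Z=1, Y=1, X=0, W=1) weight 8/1575
  (U=0, Z=1, Y=1, X=1, W=0) weight 64/4725
  (U=0, Z=1, Y=1, X=1, W=1) weight 32/1575
  (U=1, Z=1, Y=0, X=0, W=0) weight 4/1575
  (U=2, Z=0, Y=0, X=0, W=0) weight 32/14175
  … 26 more
Group by U:
  weight(U=0) = 4/27
  weight(U=1) = 1/9
  weight(U=2) = 8/81
Total weight = 4/27 + 1/9 + 8/81 = 29/81
P(U=0 | obs) = 4/27 / 29/81 = 12/29
P(U=1 | obs) = 1/9 / 29/81 = 9/29
P(U=2 | obs) = 8/81 / 29/81 = 8/29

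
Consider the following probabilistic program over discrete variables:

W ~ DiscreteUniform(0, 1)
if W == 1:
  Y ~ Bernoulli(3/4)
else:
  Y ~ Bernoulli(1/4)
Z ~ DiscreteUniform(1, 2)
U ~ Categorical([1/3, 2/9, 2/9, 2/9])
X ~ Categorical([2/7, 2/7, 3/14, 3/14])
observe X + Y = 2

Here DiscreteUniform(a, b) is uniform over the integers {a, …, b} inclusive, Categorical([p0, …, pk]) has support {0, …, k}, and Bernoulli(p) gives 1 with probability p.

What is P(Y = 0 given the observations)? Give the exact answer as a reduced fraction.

P(Y = 0 | obs) = 3/7

Enumerate traces; 32 have nonzero weight after conditioning:
  (W=0, Y=0, Z=1, U=0, X=2) weight 3/224
  (W=0, Y=0, Z=1, U=1, X=2) weight 1/112
  (W=0, Y=0, Z=1, U=2, X=2) weight 1/112
  (W=0, Y=0, Z=1, U=3, X=2) weight 1/112
  (W=0, Y=0, Z=2, U=0, X=2) weight 3/224
  (W=0, Y=0, Z=2, U=1, X=2) weight 1/112
  (W=0, Y=0, Z=2, U=2, X=2) weight 1/112
  (W=0, Y=0, Z=2, U=3, X=2) weight 1/112
  (W=0, Y=1, Z=1, U=0, X=1) weight 1/168
  … 23 more
Group by Y:
  weight(Y=0) = 3/28
  weight(Y=1) = 1/7
Total weight = 3/28 + 1/7 = 1/4
P(Y=0 | obs) = 3/28 / 1/4 = 3/7
P(Y=1 | obs) = 1/7 / 1/4 = 4/7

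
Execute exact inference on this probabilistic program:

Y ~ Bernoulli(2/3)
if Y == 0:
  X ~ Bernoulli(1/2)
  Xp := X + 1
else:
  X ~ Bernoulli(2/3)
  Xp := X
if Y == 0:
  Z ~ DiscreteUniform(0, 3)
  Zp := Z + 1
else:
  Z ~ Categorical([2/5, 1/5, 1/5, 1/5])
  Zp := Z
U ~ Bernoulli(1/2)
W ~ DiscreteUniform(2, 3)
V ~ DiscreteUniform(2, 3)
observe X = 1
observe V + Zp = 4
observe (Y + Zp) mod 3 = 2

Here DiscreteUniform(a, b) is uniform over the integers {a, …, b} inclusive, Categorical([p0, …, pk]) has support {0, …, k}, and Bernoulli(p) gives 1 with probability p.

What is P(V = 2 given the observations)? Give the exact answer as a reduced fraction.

P(V = 2 | obs) = 15/47

Enumerate traces; 8 have nonzero weight after conditioning:
  (Y=0, X=1, Z=1, U=0, W=2, V=2) weight 1/192
  (Y=0, X=1, Z=1, U=0, W=3, V=2) weight 1/192
  (Y=0, X=1, Z=1, U=1, W=2, V=2) weight 1/192
  (Y=0, X=1, Z=1, U=1, W=3, V=2) weight 1/192
  (Y=1, X=1, Z=1, U=0, W=2, V=3) weight 1/90
  (Y=1, X=1, Z=1, U=0, W=3, V=3) weight 1/90
  (Y=1, X=1, Z=1, U=1, W=2, V=3) weight 1/90
  (Y=1, X=1, Z=1, U=1, W=3, V=3) weight 1/90
Group by V:
  weight(V=2) = 1/48
  weight(V=3) = 2/45
Total weight = 1/48 + 2/45 = 47/720
P(V=2 | obs) = 1/48 / 47/720 = 15/47
P(V=3 | obs) = 2/45 / 47/720 = 32/47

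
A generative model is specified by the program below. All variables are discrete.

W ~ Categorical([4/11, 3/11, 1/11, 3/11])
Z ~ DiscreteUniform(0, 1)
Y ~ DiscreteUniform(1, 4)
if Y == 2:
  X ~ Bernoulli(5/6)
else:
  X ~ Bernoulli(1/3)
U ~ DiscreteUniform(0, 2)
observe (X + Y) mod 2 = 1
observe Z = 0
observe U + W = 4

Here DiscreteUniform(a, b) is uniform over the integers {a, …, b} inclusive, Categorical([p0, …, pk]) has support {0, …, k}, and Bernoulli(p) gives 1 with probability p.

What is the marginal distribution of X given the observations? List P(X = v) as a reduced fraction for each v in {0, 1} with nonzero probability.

P(X=0) = 8/15, P(X=1) = 7/15

Enumerate traces; 8 have nonzero weight after conditioning:
  (W=2, Z=0, Y=1, X=0, U=2) weight 1/396
  (W=2, Z=0, Y=2, X=1, U=2) weight 5/1584
  (W=2, Z=0, Y=3, X=0, U=2) weight 1/396
  (W=2, Z=0, Y=4, X=1, U=2) weight 1/792
  (W=3, Z=0, Y=1, X=0, U=1) weight 1/132
  (W=3, Z=0, Y=2, X=1, U=1) weight 5/528
  (W=3, Z=0, Y=3, X=0, U=1) weight 1/132
  (W=3, Z=0, Y=4, X=1, U=1) weight 1/264
Group by X:
  weight(X=0) = 2/99
  weight(X=1) = 7/396
Total weight = 2/99 + 7/396 = 5/132
P(X=0 | obs) = 2/99 / 5/132 = 8/15
P(X=1 | obs) = 7/396 / 5/132 = 7/15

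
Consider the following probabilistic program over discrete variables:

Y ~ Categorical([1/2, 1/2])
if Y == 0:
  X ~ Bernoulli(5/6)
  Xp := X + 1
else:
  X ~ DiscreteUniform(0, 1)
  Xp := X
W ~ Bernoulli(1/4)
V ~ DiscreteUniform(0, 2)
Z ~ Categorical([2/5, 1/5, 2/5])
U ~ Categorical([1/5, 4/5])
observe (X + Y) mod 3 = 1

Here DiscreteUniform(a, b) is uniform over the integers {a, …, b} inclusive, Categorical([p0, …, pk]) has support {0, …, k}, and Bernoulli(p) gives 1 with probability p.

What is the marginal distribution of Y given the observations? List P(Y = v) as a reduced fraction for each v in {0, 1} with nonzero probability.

Enumerate traces; 72 have nonzero weight after conditioning:
  (Y=0, X=1, W=0, V=0, Z=0, U=0) weight 1/120
  (Y=0, X=1, W=0, V=0, Z=0, U=1) weight 1/30
  (Y=0, X=1, W=0, V=0, Z=1, U=0) weight 1/240
  (Y=0, X=1, W=0, V=0, Z=1, U=1) weight 1/60
  (Y=0, X=1, W=0, V=0, Z=2, U=0) weight 1/120
  (Y=0, X=1, W=0, V=0, Z=2, U=1) weight 1/30
  (Y=0, X=1, W=0, V=1, Z=0, U=0) weight 1/120
  (Y=0, X=1, W=0, V=1, Z=0, U=1) weight 1/30
  (Y=1, X=0, W=0, V=0, Z=0, U=0) weight 1/200
  … 63 more
Group by Y:
  weight(Y=0) = 5/12
  weight(Y=1) = 1/4
Total weight = 5/12 + 1/4 = 2/3
P(Y=0 | obs) = 5/12 / 2/3 = 5/8
P(Y=1 | obs) = 1/4 / 2/3 = 3/8

P(Y=0) = 5/8, P(Y=1) = 3/8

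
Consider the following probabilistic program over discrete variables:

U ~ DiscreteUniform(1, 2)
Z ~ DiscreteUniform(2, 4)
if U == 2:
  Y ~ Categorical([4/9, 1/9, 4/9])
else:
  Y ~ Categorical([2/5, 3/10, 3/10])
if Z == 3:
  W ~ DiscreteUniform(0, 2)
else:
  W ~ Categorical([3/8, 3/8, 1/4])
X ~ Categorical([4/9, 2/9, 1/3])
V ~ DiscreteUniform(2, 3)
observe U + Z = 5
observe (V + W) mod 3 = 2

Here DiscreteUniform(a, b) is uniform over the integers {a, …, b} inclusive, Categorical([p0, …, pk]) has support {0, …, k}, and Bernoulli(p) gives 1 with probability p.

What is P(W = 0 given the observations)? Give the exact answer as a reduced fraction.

P(W = 0 | obs) = 17/31

Enumerate traces; 36 have nonzero weight after conditioning:
  (U=1, Z=4, Y=0, W=0, X=0, V=2) weight 1/180
  (U=1, Z=4, Y=0, W=0, X=1, V=2) weight 1/360
  (U=1, Z=4, Y=0, W=0, X=2, V=2) weight 1/240
  (U=1, Z=4, Y=0, W=2, X=0, V=3) weight 1/270
  (U=1, Z=4, Y=0, W=2, X=1, V=3) weight 1/540
  (U=1, Z=4, Y=0, W=2, X=2, V=3) weight 1/360
  (U=1, Z=4, Y=1, W=0, X=0, V=2) weight 1/240
  (U=1, Z=4, Y=1, W=0, X=1, V=2) weight 1/480
  … 28 more
Group by W:
  weight(W=0) = 17/288
  weight(W=2) = 7/144
Total weight = 17/288 + 7/144 = 31/288
P(W=0 | obs) = 17/288 / 31/288 = 17/31
P(W=2 | obs) = 7/144 / 31/288 = 14/31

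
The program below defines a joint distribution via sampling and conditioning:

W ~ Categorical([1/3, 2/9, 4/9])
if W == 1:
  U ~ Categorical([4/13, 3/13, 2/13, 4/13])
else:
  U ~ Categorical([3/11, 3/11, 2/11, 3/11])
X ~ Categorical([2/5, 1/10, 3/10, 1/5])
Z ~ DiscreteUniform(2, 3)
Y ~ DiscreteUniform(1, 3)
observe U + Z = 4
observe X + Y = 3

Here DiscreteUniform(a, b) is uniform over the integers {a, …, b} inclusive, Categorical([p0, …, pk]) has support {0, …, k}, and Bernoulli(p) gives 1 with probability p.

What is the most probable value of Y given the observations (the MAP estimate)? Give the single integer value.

argmax_v P(Y = v | obs) = 3

Enumerate traces; 18 have nonzero weight after conditioning:
  (W=0, U=1, X=0, Z=3, Y=3) weight 1/165
  (W=0, U=1, X=1, Z=3, Y=2) weight 1/660
  (W=0, U=1, X=2, Z=3, Y=1) weight 1/220
  (W=0, U=2, X=0, Z=2, Y=3) weight 2/495
  (W=0, U=2, X=1, Z=2, Y=2) weight 1/990
  (W=0, U=2, X=2, Z=2, Y=1) weight 1/330
  (W=1, U=1, X=0, Z=3, Y=3) weight 2/585
  (W=1, U=1, X=1, Z=3, Y=2) weight 1/1170
  … 10 more
Group by Y:
  weight(Y=1) = 113/5148
  weight(Y=2) = 113/15444
  weight(Y=3) = 113/3861
Total weight = 113/5148 + 113/15444 + 113/3861 = 226/3861
P(Y=1 | obs) = 113/5148 / 226/3861 = 3/8
P(Y=2 | obs) = 113/15444 / 226/3861 = 1/8
P(Y=3 | obs) = 113/3861 / 226/3861 = 1/2
argmax = 3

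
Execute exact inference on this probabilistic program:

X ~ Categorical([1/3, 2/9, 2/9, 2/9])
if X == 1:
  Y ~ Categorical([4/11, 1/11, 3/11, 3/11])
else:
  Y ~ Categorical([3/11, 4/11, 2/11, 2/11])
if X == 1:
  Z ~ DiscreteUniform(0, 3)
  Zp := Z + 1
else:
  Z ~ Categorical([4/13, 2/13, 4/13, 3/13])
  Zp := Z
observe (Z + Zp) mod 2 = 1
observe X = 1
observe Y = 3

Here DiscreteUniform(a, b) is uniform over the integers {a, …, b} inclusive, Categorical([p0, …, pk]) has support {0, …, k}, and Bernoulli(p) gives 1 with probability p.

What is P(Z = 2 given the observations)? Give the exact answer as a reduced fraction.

P(Z = 2 | obs) = 1/4

Enumerate traces; 4 have nonzero weight after conditioning:
  (X=1, Y=3, Z=0) weight 1/66
  (X=1, Y=3, Z=1) weight 1/66
  (X=1, Y=3, Z=2) weight 1/66
  (X=1, Y=3, Z=3) weight 1/66
Group by Z:
  weight(Z=0) = 1/66
  weight(Z=1) = 1/66
  weight(Z=2) = 1/66
  weight(Z=3) = 1/66
Total weight = 1/66 + 1/66 + 1/66 + 1/66 = 2/33
P(Z=0 | obs) = 1/66 / 2/33 = 1/4
P(Z=1 | obs) = 1/66 / 2/33 = 1/4
P(Z=2 | obs) = 1/66 / 2/33 = 1/4
P(Z=3 | obs) = 1/66 / 2/33 = 1/4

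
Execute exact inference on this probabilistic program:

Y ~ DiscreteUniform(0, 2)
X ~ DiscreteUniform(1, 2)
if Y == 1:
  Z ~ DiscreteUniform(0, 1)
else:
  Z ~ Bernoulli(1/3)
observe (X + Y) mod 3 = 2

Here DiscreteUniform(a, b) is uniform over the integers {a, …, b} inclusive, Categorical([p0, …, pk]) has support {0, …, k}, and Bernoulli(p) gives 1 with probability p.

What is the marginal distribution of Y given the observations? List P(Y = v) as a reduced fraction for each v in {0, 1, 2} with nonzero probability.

P(Y=0) = 1/2, P(Y=1) = 1/2

Enumerate traces; 4 have nonzero weight after conditioning:
  (Y=0, X=2, Z=0) weight 1/9
  (Y=0, X=2, Z=1) weight 1/18
  (Y=1, X=1, Z=0) weight 1/12
  (Y=1, X=1, Z=1) weight 1/12
Group by Y:
  weight(Y=0) = 1/6
  weight(Y=1) = 1/6
Total weight = 1/6 + 1/6 = 1/3
P(Y=0 | obs) = 1/6 / 1/3 = 1/2
P(Y=1 | obs) = 1/6 / 1/3 = 1/2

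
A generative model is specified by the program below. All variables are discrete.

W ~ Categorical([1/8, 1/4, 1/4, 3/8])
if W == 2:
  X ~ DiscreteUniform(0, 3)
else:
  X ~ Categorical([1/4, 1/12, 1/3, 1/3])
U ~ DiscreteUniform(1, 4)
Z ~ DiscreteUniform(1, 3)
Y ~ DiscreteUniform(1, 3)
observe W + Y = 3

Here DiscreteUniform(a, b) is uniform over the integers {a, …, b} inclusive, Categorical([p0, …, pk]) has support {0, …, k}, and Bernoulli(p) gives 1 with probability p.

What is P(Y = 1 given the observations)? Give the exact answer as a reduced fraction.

Enumerate traces; 144 have nonzero weight after conditioning:
  (W=0, X=0, U=1, Z=1, Y=3) weight 1/1152
  (W=0, X=0, U=1, Z=2, Y=3) weight 1/1152
  (W=0, X=0, U=1, Z=3, Y=3) weight 1/1152
  (W=0, X=0, U=2, Z=1, Y=3) weight 1/1152
  (W=0, X=0, U=2, Z=2, Y=3) weight 1/1152
  (W=0, X=0, U=2, Z=3, Y=3) weight 1/1152
  (W=0, X=0, U=3, Z=1, Y=3) weight 1/1152
  (W=0, X=0, U=3, Z=2, Y=3) weight 1/1152
  (W=1, X=0, U=1, Z=1, Y=2) weight 1/576
  (W=2, X=0, U=1, Z=1, Y=1) weight 1/576
  … 134 more
Group by Y:
  weight(Y=1) = 1/12
  weight(Y=2) = 1/12
  weight(Y=3) = 1/24
Total weight = 1/12 + 1/12 + 1/24 = 5/24
P(Y=1 | obs) = 1/12 / 5/24 = 2/5
P(Y=2 | obs) = 1/12 / 5/24 = 2/5
P(Y=3 | obs) = 1/24 / 5/24 = 1/5

P(Y = 1 | obs) = 2/5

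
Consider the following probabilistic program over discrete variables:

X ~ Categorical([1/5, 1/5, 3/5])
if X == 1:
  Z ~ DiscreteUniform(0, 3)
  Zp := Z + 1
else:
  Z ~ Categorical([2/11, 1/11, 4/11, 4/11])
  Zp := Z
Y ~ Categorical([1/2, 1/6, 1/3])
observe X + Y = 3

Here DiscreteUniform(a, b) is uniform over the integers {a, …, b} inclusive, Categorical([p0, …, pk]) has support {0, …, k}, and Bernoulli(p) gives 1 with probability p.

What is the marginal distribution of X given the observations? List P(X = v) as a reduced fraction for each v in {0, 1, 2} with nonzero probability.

Enumerate traces; 8 have nonzero weight after conditioning:
  (X=1, Z=0, Y=2) weight 1/60
  (X=1, Z=1, Y=2) weight 1/60
  (X=1, Z=2, Y=2) weight 1/60
  (X=1, Z=3, Y=2) weight 1/60
  (X=2, Z=0, Y=1) weight 1/55
  (X=2, Z=1, Y=1) weight 1/110
  (X=2, Z=2, Y=1) weight 2/55
  (X=2, Z=3, Y=1) weight 2/55
Group by X:
  weight(X=1) = 1/15
  weight(X=2) = 1/10
Total weight = 1/15 + 1/10 = 1/6
P(X=1 | obs) = 1/15 / 1/6 = 2/5
P(X=2 | obs) = 1/10 / 1/6 = 3/5

P(X=1) = 2/5, P(X=2) = 3/5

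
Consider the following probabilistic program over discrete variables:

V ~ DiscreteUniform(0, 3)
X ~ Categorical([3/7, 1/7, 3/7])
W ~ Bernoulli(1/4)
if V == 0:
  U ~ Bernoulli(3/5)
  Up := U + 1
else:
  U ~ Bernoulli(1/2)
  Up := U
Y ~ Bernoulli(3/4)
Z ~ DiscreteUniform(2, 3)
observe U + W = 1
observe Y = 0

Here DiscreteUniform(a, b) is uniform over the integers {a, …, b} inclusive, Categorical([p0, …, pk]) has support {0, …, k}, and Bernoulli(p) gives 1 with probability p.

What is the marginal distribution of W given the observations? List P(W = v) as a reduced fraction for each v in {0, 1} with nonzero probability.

Enumerate traces; 48 have nonzero weight after conditioning:
  (V=0, X=0, W=0, U=1, Y=0, Z=2) weight 27/4480
  (V=0, X=0, W=0, U=1, Y=0, Z=3) weight 27/4480
  (V=0, X=0, W=1, U=0, Y=0, Z=2) weight 3/2240
  (V=0, X=0, W=1, U=0, Y=0, Z=3) weight 3/2240
  (V=0, X=1, W=0, U=1, Y=0, Z=2) weight 9/4480
  (V=0, X=1, W=0, U=1, Y=0, Z=3) weight 9/4480
  (V=0, X=1, W=1, U=0, Y=0, Z=2) weight 1/2240
  (V=0, X=1, W=1, U=0, Y=0, Z=3) weight 1/2240
  … 40 more
Group by W:
  weight(W=0) = 63/640
  weight(W=1) = 19/640
Total weight = 63/640 + 19/640 = 41/320
P(W=0 | obs) = 63/640 / 41/320 = 63/82
P(W=1 | obs) = 19/640 / 41/320 = 19/82

P(W=0) = 63/82, P(W=1) = 19/82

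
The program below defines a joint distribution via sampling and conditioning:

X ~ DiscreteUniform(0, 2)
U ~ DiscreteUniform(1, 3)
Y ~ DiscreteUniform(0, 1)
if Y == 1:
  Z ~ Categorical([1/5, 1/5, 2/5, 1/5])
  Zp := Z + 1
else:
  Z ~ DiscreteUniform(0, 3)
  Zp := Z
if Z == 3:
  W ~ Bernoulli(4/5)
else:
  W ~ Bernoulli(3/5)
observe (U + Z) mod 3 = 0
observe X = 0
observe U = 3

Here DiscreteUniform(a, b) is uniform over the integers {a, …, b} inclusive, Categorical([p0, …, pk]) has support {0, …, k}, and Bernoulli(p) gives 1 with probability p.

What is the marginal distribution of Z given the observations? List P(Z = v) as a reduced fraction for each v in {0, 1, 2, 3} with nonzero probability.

Enumerate traces; 8 have nonzero weight after conditioning:
  (X=0, U=3, Y=0, Z=0, W=0) weight 1/180
  (X=0, U=3, Y=0, Z=0, W=1) weight 1/120
  (X=0, U=3, Y=0, Z=3, W=0) weight 1/360
  (X=0, U=3, Y=0, Z=3, W=1) weight 1/90
  (X=0, U=3, Y=1, Z=0, W=0) weight 1/225
  (X=0, U=3, Y=1, Z=0, W=1) weight 1/150
  (X=0, U=3, Y=1, Z=3, W=0) weight 1/450
  (X=0, U=3, Y=1, Z=3, W=1) weight 2/225
Group by Z:
  weight(Z=0) = 1/40
  weight(Z=3) = 1/40
Total weight = 1/40 + 1/40 = 1/20
P(Z=0 | obs) = 1/40 / 1/20 = 1/2
P(Z=3 | obs) = 1/40 / 1/20 = 1/2

P(Z=0) = 1/2, P(Z=3) = 1/2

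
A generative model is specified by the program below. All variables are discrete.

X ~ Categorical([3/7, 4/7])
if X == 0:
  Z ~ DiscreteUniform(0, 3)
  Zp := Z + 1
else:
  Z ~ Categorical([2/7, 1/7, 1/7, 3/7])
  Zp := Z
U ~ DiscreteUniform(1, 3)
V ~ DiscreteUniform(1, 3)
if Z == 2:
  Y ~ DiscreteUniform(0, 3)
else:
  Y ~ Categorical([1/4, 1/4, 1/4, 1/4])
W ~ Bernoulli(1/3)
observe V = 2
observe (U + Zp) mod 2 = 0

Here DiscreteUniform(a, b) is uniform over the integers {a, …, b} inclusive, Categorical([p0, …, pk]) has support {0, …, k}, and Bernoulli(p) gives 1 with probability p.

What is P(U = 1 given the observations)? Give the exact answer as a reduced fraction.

P(U = 1 | obs) = 53/151

Enumerate traces; 96 have nonzero weight after conditioning:
  (X=0, Z=0, U=1, V=2, Y=0, W=0) weight 1/504
  (X=0, Z=0, U=1, V=2, Y=0, W=1) weight 1/1008
  (X=0, Z=0, U=1, V=2, Y=1, W=0) weight 1/504
  (X=0, Z=0, U=1, V=2, Y=1, W=1) weight 1/1008
  (X=0, Z=0, U=1, V=2, Y=2, W=0) weight 1/504
  (X=0, Z=0, U=1, V=2, Y=2, W=1) weight 1/1008
  (X=0, Z=0, U=1, V=2, Y=3, W=0) weight 1/504
  (X=0, Z=0, U=1, V=2, Y=3, W=1) weight 1/1008
  (X=0, Z=0, U=3, V=2, Y=0, W=0) weight 1/504
  (X=0, Z=1, U=2, V=2, Y=0, W=0) weight 1/504
  … 86 more
Group by U:
  weight(U=1) = 53/882
  weight(U=2) = 5/98
  weight(U=3) = 53/882
Total weight = 53/882 + 5/98 + 53/882 = 151/882
P(U=1 | obs) = 53/882 / 151/882 = 53/151
P(U=2 | obs) = 5/98 / 151/882 = 45/151
P(U=3 | obs) = 53/882 / 151/882 = 53/151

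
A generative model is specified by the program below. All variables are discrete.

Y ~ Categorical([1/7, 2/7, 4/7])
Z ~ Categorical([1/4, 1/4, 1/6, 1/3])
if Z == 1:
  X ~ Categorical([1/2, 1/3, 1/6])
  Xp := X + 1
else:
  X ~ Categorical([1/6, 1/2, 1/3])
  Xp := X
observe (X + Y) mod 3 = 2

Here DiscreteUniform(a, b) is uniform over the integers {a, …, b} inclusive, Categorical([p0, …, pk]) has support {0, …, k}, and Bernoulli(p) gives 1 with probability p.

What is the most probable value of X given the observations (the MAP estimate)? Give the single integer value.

argmax_v P(X = v | obs) = 0

Enumerate traces; 12 have nonzero weight after conditioning:
  (Y=0, Z=0, X=2) weight 1/84
  (Y=0, Z=1, X=2) weight 1/168
  (Y=0, Z=2, X=2) weight 1/126
  (Y=0, Z=3, X=2) weight 1/63
  (Y=1, Z=0, X=1) weight 1/28
  (Y=1, Z=1, X=1) weight 1/42
  (Y=1, Z=2, X=1) weight 1/42
  (Y=1, Z=3, X=1) weight 1/21
  (Y=2, Z=0, X=0) weight 1/42
  … 3 more
Group by X:
  weight(X=0) = 1/7
  weight(X=1) = 11/84
  weight(X=2) = 1/24
Total weight = 1/7 + 11/84 + 1/24 = 53/168
P(X=0 | obs) = 1/7 / 53/168 = 24/53
P(X=1 | obs) = 11/84 / 53/168 = 22/53
P(X=2 | obs) = 1/24 / 53/168 = 7/53
argmax = 0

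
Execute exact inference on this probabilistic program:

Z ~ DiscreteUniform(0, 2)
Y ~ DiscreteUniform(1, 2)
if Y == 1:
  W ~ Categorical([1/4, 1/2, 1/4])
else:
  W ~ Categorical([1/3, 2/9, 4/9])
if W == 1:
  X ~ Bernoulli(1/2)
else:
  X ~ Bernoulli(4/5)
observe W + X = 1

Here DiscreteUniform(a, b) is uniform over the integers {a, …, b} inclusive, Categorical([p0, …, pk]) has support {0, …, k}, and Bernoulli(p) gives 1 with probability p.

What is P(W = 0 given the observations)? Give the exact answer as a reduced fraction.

Enumerate traces; 12 have nonzero weight after conditioning:
  (Z=0, Y=1, W=0, X=1) weight 1/30
  (Z=0, Y=1, W=1, X=0) weight 1/24
  (Z=0, Y=2, W=0, X=1) weight 2/45
  (Z=0, Y=2, W=1, X=0) weight 1/54
  (Z=1, Y=1, W=0, X=1) weight 1/30
  (Z=1, Y=1, W=1, X=0) weight 1/24
  (Z=1, Y=2, W=0, X=1) weight 2/45
  (Z=1, Y=2, W=1, X=0) weight 1/54
  … 4 more
Group by W:
  weight(W=0) = 7/30
  weight(W=1) = 13/72
Total weight = 7/30 + 13/72 = 149/360
P(W=0 | obs) = 7/30 / 149/360 = 84/149
P(W=1 | obs) = 13/72 / 149/360 = 65/149

P(W = 0 | obs) = 84/149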